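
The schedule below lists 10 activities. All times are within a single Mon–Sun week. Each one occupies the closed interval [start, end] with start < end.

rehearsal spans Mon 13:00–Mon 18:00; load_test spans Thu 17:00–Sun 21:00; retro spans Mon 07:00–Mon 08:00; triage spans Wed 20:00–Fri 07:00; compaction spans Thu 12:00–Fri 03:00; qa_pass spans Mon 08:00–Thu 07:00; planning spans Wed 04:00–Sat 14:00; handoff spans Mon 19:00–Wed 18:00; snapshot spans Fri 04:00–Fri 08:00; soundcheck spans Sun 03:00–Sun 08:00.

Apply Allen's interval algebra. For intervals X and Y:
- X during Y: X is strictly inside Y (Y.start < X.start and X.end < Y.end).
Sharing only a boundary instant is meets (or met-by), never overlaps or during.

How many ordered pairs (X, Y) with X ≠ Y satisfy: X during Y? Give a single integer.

8

Checking all 90 ordered pairs for relation 'during'; matching pairs in alphabetical order:
(compaction, planning): compaction during planning ✓
(compaction, triage): compaction during triage ✓
(handoff, qa_pass): handoff during qa_pass ✓
(rehearsal, qa_pass): rehearsal during qa_pass ✓
(snapshot, load_test): snapshot during load_test ✓
(snapshot, planning): snapshot during planning ✓
(soundcheck, load_test): soundcheck during load_test ✓
(triage, planning): triage during planning ✓
Count: 8.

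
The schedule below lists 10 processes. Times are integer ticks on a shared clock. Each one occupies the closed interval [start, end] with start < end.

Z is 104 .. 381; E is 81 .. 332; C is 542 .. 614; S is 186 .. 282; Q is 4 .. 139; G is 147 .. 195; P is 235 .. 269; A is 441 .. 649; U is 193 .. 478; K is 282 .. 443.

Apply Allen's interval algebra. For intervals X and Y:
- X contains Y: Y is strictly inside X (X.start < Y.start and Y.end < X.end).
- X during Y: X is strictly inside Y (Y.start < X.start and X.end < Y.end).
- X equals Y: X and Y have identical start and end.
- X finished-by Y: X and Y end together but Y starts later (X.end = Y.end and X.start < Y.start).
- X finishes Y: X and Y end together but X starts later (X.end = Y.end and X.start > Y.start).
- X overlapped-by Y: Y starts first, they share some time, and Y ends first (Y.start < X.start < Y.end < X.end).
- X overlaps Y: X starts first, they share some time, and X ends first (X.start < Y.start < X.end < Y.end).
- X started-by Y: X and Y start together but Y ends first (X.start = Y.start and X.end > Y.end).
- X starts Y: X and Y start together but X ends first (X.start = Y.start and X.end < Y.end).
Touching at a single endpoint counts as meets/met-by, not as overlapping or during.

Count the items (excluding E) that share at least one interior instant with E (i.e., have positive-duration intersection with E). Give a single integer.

Target E = [81, 332].
A [441, 649] → after → no.
C [542, 614] → after → no.
G [147, 195] → during → counts.
K [282, 443] → overlapped-by → counts.
P [235, 269] → during → counts.
Q [4, 139] → overlaps → counts.
S [186, 282] → during → counts.
U [193, 478] → overlapped-by → counts.
Z [104, 381] → overlapped-by → counts.
Total: 7.

7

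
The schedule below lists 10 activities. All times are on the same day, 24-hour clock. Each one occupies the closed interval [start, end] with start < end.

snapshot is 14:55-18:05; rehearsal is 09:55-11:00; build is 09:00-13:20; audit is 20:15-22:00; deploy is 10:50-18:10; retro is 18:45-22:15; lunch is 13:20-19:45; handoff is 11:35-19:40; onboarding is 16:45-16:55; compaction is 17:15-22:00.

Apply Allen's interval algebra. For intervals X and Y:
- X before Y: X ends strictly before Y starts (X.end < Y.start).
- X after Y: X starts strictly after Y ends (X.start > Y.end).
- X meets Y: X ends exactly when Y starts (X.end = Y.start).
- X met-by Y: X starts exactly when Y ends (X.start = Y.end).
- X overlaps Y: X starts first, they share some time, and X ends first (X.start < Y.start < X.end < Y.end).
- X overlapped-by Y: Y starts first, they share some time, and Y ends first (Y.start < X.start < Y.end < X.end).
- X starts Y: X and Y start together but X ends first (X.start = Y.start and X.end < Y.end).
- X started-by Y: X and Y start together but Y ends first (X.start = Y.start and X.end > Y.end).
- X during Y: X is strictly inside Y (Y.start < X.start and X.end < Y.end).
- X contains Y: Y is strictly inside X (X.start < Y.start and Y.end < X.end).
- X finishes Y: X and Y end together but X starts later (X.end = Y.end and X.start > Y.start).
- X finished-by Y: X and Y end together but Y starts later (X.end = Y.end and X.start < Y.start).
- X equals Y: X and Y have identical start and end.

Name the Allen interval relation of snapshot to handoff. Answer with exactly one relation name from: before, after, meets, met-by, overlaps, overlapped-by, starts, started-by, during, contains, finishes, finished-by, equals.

snapshot = [14:55, 18:05]; handoff = [11:35, 19:40].
Compare endpoints: snapshot.start > handoff.start, snapshot.start < handoff.end, snapshot.end > handoff.start, snapshot.end < handoff.end.
That pattern is 'during'.

during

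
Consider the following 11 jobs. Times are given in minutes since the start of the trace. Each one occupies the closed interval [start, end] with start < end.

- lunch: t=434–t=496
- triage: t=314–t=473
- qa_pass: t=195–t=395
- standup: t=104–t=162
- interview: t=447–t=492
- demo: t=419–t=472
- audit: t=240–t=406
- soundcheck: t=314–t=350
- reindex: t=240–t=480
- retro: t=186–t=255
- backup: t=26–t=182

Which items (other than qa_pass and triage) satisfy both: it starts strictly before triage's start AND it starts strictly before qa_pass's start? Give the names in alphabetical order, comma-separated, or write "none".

Conditions: its start is strictly before triage's start (X.start < t=314) AND its start is strictly before qa_pass's start (X.start < t=195).
audit: start t=240 < t=314? ✓; start t=240 < t=195? ✗ → no.
backup: start t=26 < t=314? ✓; start t=26 < t=195? ✓ → yes.
demo: start t=419 < t=314? ✗; start t=419 < t=195? ✗ → no.
interview: start t=447 < t=314? ✗; start t=447 < t=195? ✗ → no.
lunch: start t=434 < t=314? ✗; start t=434 < t=195? ✗ → no.
reindex: start t=240 < t=314? ✓; start t=240 < t=195? ✗ → no.
retro: start t=186 < t=314? ✓; start t=186 < t=195? ✓ → yes.
soundcheck: start t=314 < t=314? ✗; start t=314 < t=195? ✗ → no.
standup: start t=104 < t=314? ✓; start t=104 < t=195? ✓ → yes.
Result: backup, retro, standup.

backup, retro, standup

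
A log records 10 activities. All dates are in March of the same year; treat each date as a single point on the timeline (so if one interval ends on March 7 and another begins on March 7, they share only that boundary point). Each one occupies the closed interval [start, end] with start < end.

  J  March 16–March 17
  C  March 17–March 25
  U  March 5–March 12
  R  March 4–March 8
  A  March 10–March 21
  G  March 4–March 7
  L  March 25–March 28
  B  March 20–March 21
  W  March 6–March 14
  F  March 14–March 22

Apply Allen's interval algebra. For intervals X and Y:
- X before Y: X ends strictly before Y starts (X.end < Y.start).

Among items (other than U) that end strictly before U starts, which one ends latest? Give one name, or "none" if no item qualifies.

Target U = [March 5, March 12].
A [March 10, March 21] → overlapped-by → excluded.
B [March 20, March 21] → after → excluded.
C [March 17, March 25] → after → excluded.
F [March 14, March 22] → after → excluded.
G [March 4, March 7] → overlaps → excluded.
J [March 16, March 17] → after → excluded.
L [March 25, March 28] → after → excluded.
R [March 4, March 8] → overlaps → excluded.
W [March 6, March 14] → overlapped-by → excluded.
No candidates → none.

none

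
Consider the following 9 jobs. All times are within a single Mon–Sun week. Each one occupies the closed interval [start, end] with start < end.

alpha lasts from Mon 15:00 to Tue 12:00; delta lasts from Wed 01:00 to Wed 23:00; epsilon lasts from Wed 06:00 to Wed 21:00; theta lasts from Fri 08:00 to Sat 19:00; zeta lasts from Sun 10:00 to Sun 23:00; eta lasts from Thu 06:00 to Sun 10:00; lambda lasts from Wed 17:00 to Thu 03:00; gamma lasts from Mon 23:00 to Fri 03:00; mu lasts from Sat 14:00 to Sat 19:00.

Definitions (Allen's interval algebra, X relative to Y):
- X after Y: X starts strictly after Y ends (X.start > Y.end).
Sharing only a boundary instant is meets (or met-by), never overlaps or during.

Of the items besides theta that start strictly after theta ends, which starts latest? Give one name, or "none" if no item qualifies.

zeta

Target theta = [Fri 08:00, Sat 19:00].
alpha [Mon 15:00, Tue 12:00] → before → excluded.
delta [Wed 01:00, Wed 23:00] → before → excluded.
epsilon [Wed 06:00, Wed 21:00] → before → excluded.
eta [Thu 06:00, Sun 10:00] → contains → excluded.
gamma [Mon 23:00, Fri 03:00] → before → excluded.
lambda [Wed 17:00, Thu 03:00] → before → excluded.
mu [Sat 14:00, Sat 19:00] → finishes → excluded.
zeta [Sun 10:00, Sun 23:00] → after → candidate.
Among candidates, latest start is Sun 10:00 → zeta.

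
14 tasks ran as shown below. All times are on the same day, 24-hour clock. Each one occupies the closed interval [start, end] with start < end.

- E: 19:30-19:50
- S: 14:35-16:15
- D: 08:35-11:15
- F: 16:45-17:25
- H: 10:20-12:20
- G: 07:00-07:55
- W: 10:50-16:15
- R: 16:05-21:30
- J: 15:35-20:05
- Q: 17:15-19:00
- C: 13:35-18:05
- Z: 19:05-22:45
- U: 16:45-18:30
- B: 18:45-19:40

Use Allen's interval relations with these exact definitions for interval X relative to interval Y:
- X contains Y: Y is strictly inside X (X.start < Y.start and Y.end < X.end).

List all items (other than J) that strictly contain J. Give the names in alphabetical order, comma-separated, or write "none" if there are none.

none

Target J = [15:35, 20:05].
B [18:45, 19:40] → during → no.
C [13:35, 18:05] → overlaps → no.
D [08:35, 11:15] → before → no.
E [19:30, 19:50] → during → no.
F [16:45, 17:25] → during → no.
G [07:00, 07:55] → before → no.
H [10:20, 12:20] → before → no.
Q [17:15, 19:00] → during → no.
R [16:05, 21:30] → overlapped-by → no.
S [14:35, 16:15] → overlaps → no.
U [16:45, 18:30] → during → no.
W [10:50, 16:15] → overlaps → no.
Z [19:05, 22:45] → overlapped-by → no.
Result: none.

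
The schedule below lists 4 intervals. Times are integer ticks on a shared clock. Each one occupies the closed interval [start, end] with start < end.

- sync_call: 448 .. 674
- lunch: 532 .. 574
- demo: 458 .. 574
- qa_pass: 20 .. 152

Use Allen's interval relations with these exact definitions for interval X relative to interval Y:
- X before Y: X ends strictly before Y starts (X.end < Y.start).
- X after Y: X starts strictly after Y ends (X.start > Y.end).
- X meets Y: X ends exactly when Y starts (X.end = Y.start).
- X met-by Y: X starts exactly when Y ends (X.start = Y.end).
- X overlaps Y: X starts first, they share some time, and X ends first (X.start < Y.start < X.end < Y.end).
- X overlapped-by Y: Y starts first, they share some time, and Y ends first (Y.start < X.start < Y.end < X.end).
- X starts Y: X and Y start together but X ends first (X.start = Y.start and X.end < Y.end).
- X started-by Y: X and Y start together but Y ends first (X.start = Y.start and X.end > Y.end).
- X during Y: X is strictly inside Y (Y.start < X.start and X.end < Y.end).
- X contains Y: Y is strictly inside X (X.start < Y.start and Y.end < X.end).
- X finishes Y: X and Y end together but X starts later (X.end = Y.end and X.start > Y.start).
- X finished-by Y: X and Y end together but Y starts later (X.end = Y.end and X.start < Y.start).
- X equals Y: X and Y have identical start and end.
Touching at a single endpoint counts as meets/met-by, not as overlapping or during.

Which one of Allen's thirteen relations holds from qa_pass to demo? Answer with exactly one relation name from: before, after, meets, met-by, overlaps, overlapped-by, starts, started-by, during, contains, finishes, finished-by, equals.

qa_pass = [20, 152]; demo = [458, 574].
Compare endpoints: qa_pass.start < demo.start, qa_pass.start < demo.end, qa_pass.end < demo.start, qa_pass.end < demo.end.
That pattern is 'before'.

before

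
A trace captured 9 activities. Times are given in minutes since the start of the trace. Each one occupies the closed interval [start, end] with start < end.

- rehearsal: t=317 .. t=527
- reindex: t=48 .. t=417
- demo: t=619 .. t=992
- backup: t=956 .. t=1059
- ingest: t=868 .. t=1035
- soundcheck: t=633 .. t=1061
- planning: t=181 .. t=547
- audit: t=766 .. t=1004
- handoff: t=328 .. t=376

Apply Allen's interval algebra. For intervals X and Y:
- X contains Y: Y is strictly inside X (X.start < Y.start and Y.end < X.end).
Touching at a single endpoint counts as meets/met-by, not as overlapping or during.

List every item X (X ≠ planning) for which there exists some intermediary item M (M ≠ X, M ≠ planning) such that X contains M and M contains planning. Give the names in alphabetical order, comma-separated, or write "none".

Target planning = [t=181, t=547].
Intermediaries M with M contains planning: none.
Union: none.

none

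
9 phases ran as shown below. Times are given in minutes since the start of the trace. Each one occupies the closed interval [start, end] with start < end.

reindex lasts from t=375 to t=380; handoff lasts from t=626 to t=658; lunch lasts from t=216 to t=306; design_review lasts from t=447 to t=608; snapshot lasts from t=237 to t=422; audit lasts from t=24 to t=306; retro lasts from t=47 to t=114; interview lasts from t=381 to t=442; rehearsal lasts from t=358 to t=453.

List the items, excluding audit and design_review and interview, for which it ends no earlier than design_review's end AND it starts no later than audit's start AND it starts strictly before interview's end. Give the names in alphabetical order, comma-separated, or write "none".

none

Conditions: its end is no earlier than design_review's end (X.end >= t=608) AND its start is no later than audit's start (X.start <= t=24) AND its start is strictly before interview's end (X.start < t=442).
handoff: end t=658 >= t=608? ✓; start t=626 <= t=24? ✗; start t=626 < t=442? ✗ → no.
lunch: end t=306 >= t=608? ✗; start t=216 <= t=24? ✗; start t=216 < t=442? ✓ → no.
rehearsal: end t=453 >= t=608? ✗; start t=358 <= t=24? ✗; start t=358 < t=442? ✓ → no.
reindex: end t=380 >= t=608? ✗; start t=375 <= t=24? ✗; start t=375 < t=442? ✓ → no.
retro: end t=114 >= t=608? ✗; start t=47 <= t=24? ✗; start t=47 < t=442? ✓ → no.
snapshot: end t=422 >= t=608? ✗; start t=237 <= t=24? ✗; start t=237 < t=442? ✓ → no.
Result: none.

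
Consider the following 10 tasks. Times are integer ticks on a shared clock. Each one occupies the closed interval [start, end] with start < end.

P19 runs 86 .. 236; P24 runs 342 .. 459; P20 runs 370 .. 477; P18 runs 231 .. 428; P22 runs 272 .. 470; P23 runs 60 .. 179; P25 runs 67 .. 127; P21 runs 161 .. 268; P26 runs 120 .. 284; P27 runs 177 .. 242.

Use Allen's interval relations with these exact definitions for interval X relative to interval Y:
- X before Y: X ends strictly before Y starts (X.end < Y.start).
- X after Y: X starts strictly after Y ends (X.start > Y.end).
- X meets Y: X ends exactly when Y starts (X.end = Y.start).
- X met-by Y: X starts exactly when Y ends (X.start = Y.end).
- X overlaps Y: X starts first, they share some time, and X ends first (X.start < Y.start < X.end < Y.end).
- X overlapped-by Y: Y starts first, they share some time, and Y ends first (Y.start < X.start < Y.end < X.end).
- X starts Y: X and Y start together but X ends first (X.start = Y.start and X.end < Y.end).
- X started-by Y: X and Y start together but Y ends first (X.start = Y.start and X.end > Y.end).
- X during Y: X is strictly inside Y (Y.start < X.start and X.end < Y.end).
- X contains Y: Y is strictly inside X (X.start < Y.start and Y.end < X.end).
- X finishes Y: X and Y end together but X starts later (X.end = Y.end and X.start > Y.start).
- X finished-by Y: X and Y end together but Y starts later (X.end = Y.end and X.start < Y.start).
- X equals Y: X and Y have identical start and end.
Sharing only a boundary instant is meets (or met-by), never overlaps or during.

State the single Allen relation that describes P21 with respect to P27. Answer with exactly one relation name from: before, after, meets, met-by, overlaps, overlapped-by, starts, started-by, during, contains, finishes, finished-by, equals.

contains

P21 = [161, 268]; P27 = [177, 242].
Compare endpoints: P21.start < P27.start, P21.start < P27.end, P21.end > P27.start, P21.end > P27.end.
That pattern is 'contains'.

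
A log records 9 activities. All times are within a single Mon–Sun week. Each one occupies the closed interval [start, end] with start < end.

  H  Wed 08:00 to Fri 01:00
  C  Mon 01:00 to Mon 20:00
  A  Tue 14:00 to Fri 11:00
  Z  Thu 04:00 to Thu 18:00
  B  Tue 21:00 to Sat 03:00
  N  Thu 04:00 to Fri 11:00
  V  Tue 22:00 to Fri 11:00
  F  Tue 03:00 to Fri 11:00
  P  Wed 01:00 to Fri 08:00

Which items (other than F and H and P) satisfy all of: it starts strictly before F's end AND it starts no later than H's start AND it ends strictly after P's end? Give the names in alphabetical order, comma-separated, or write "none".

Conditions: its start is strictly before F's end (X.start < Fri 11:00) AND its start is no later than H's start (X.start <= Wed 08:00) AND its end is strictly after P's end (X.end > Fri 08:00).
A: start Tue 14:00 < Fri 11:00? ✓; start Tue 14:00 <= Wed 08:00? ✓; end Fri 11:00 > Fri 08:00? ✓ → yes.
B: start Tue 21:00 < Fri 11:00? ✓; start Tue 21:00 <= Wed 08:00? ✓; end Sat 03:00 > Fri 08:00? ✓ → yes.
C: start Mon 01:00 < Fri 11:00? ✓; start Mon 01:00 <= Wed 08:00? ✓; end Mon 20:00 > Fri 08:00? ✗ → no.
N: start Thu 04:00 < Fri 11:00? ✓; start Thu 04:00 <= Wed 08:00? ✗; end Fri 11:00 > Fri 08:00? ✓ → no.
V: start Tue 22:00 < Fri 11:00? ✓; start Tue 22:00 <= Wed 08:00? ✓; end Fri 11:00 > Fri 08:00? ✓ → yes.
Z: start Thu 04:00 < Fri 11:00? ✓; start Thu 04:00 <= Wed 08:00? ✗; end Thu 18:00 > Fri 08:00? ✗ → no.
Result: A, B, V.

A, B, V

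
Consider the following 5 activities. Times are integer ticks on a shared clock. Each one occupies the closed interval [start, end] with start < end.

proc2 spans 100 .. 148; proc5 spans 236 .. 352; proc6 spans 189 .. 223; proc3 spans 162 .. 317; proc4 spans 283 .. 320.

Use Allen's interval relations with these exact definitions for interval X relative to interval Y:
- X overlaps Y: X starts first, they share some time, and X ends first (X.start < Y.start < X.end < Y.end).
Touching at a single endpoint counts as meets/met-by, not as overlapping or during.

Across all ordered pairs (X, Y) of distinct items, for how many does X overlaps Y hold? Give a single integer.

Checking all 20 ordered pairs for relation 'overlaps'; matching pairs in alphabetical order:
(proc3, proc4): proc3 overlaps proc4 ✓
(proc3, proc5): proc3 overlaps proc5 ✓
Count: 2.

2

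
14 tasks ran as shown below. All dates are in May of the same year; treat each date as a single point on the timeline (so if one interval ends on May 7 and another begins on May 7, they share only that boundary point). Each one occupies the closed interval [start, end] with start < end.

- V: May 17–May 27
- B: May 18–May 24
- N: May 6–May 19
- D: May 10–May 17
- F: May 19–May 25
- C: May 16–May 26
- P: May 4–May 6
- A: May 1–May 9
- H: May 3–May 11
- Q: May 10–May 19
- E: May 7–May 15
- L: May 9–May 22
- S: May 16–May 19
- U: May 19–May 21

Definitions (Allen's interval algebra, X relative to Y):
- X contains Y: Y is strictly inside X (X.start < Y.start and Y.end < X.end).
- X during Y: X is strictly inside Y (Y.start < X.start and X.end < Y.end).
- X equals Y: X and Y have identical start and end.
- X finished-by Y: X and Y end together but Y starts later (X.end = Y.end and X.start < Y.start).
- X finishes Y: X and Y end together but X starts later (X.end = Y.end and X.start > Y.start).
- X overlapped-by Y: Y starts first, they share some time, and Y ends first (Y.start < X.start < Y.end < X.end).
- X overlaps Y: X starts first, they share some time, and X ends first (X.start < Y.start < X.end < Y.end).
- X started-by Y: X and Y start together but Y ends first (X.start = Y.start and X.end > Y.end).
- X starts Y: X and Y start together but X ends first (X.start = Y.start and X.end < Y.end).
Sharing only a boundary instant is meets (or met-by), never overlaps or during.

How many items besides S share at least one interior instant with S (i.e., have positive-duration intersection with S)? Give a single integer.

Target S = [May 16, May 19].
A [May 1, May 9] → before → no.
B [May 18, May 24] → overlapped-by → counts.
C [May 16, May 26] → started-by → counts.
D [May 10, May 17] → overlaps → counts.
E [May 7, May 15] → before → no.
F [May 19, May 25] → met-by → no.
H [May 3, May 11] → before → no.
L [May 9, May 22] → contains → counts.
N [May 6, May 19] → finished-by → counts.
P [May 4, May 6] → before → no.
Q [May 10, May 19] → finished-by → counts.
U [May 19, May 21] → met-by → no.
V [May 17, May 27] → overlapped-by → counts.
Total: 7.

7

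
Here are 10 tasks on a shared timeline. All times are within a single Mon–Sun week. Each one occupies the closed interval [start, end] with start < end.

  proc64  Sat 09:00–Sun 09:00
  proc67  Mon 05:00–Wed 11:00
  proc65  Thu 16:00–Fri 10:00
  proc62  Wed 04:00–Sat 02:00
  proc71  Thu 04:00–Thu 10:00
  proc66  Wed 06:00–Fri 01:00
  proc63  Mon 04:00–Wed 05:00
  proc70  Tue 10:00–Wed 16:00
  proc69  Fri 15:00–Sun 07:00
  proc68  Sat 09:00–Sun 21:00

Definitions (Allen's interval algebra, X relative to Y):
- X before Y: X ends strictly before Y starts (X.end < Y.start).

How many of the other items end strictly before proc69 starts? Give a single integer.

6

Target proc69 = [Fri 15:00, Sun 07:00].
proc62 [Wed 04:00, Sat 02:00] → overlaps → no.
proc63 [Mon 04:00, Wed 05:00] → before → counts.
proc64 [Sat 09:00, Sun 09:00] → overlapped-by → no.
proc65 [Thu 16:00, Fri 10:00] → before → counts.
proc66 [Wed 06:00, Fri 01:00] → before → counts.
proc67 [Mon 05:00, Wed 11:00] → before → counts.
proc68 [Sat 09:00, Sun 21:00] → overlapped-by → no.
proc70 [Tue 10:00, Wed 16:00] → before → counts.
proc71 [Thu 04:00, Thu 10:00] → before → counts.
Total: 6.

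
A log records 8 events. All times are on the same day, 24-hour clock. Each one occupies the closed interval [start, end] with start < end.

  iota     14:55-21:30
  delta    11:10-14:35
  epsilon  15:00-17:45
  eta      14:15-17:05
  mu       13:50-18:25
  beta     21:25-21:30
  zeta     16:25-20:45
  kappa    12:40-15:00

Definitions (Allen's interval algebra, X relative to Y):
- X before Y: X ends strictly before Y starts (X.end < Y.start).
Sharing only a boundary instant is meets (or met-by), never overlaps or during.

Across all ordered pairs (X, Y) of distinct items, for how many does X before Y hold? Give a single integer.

Checking all 56 ordered pairs for relation 'before'; matching pairs in alphabetical order:
(delta, beta): delta before beta ✓
(delta, epsilon): delta before epsilon ✓
(delta, iota): delta before iota ✓
(delta, zeta): delta before zeta ✓
(epsilon, beta): epsilon before beta ✓
(eta, beta): eta before beta ✓
(kappa, beta): kappa before beta ✓
(kappa, zeta): kappa before zeta ✓
(mu, beta): mu before beta ✓
(zeta, beta): zeta before beta ✓
Count: 10.

10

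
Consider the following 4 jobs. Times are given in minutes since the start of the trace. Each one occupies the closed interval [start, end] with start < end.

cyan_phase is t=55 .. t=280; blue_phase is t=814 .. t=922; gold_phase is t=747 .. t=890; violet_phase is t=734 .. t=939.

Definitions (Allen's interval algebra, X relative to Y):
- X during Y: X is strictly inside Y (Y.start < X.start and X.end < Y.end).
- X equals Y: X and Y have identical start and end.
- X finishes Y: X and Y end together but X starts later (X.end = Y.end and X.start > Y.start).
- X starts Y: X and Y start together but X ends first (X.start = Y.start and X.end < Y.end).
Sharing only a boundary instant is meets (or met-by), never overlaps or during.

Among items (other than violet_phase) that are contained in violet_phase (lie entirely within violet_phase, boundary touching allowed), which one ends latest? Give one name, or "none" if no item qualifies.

blue_phase

Target violet_phase = [t=734, t=939].
blue_phase [t=814, t=922] → during → candidate.
cyan_phase [t=55, t=280] → before → excluded.
gold_phase [t=747, t=890] → during → candidate.
Among candidates, latest end is t=922 → blue_phase.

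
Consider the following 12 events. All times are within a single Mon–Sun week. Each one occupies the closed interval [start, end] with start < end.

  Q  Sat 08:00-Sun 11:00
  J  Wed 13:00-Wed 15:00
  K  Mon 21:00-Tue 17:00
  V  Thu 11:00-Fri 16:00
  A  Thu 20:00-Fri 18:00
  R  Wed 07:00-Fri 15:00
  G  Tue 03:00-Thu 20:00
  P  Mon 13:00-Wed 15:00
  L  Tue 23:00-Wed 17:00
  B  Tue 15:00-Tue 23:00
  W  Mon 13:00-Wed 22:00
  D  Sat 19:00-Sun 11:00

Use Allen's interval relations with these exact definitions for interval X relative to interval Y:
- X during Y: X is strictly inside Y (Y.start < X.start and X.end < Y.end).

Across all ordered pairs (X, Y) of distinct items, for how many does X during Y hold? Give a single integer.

11

Checking all 132 ordered pairs for relation 'during'; matching pairs in alphabetical order:
(B, G): B during G ✓
(B, P): B during P ✓
(B, W): B during W ✓
(J, G): J during G ✓
(J, L): J during L ✓
(J, R): J during R ✓
(J, W): J during W ✓
(K, P): K during P ✓
(K, W): K during W ✓
(L, G): L during G ✓
(L, W): L during W ✓
Count: 11.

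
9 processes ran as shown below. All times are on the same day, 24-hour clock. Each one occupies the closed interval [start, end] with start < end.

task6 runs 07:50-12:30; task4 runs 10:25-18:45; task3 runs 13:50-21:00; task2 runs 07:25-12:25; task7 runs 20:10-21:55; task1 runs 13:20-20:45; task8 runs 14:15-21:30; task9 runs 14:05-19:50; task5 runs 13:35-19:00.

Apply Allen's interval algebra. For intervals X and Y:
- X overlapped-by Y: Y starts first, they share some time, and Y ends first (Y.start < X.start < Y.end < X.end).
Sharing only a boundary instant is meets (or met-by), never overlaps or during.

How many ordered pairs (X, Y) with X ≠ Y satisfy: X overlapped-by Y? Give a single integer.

Checking all 72 ordered pairs for relation 'overlapped-by'; matching pairs in alphabetical order:
(task1, task4): task1 overlapped-by task4 ✓
(task3, task1): task3 overlapped-by task1 ✓
(task3, task4): task3 overlapped-by task4 ✓
(task3, task5): task3 overlapped-by task5 ✓
(task4, task2): task4 overlapped-by task2 ✓
(task4, task6): task4 overlapped-by task6 ✓
(task5, task4): task5 overlapped-by task4 ✓
(task6, task2): task6 overlapped-by task2 ✓
(task7, task1): task7 overlapped-by task1 ✓
(task7, task3): task7 overlapped-by task3 ✓
(task7, task8): task7 overlapped-by task8 ✓
(task8, task1): task8 overlapped-by task1 ✓
(task8, task3): task8 overlapped-by task3 ✓
(task8, task4): task8 overlapped-by task4 ✓
(task8, task5): task8 overlapped-by task5 ✓
(task8, task9): task8 overlapped-by task9 ✓
(task9, task4): task9 overlapped-by task4 ✓
(task9, task5): task9 overlapped-by task5 ✓
Count: 18.

18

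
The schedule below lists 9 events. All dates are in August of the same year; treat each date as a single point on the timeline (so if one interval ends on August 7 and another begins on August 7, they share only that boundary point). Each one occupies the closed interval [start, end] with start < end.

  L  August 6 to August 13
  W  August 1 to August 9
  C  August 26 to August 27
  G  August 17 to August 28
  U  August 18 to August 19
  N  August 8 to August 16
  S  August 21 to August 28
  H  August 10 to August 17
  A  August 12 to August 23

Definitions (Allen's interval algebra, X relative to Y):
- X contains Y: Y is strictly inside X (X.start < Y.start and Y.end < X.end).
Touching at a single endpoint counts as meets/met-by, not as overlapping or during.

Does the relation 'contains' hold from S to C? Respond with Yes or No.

Yes

S = [August 21, August 28], C = [August 26, August 27].
Actual relation of S to C: contains.
Asked whether 'contains' holds → Yes.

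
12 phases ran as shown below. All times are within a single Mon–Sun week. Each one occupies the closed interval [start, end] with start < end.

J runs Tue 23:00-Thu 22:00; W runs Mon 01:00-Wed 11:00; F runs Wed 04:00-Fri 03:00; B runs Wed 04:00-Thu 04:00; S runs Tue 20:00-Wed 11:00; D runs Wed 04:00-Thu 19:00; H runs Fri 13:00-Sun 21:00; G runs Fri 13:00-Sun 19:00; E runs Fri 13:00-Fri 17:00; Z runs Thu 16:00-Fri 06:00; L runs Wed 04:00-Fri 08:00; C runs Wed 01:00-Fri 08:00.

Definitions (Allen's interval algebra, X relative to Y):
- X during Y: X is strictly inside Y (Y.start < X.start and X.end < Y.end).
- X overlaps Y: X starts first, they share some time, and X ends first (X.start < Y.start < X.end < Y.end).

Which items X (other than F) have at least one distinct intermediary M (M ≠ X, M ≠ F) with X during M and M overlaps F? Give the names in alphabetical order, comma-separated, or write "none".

Target F = [Wed 04:00, Fri 03:00].
Intermediaries M with M overlaps F: J, S, W.
Via J — items with X during J: B, D.
Via S — items with X during S: none.
Via W — items with X during W: none.
Union: B, D.

B, D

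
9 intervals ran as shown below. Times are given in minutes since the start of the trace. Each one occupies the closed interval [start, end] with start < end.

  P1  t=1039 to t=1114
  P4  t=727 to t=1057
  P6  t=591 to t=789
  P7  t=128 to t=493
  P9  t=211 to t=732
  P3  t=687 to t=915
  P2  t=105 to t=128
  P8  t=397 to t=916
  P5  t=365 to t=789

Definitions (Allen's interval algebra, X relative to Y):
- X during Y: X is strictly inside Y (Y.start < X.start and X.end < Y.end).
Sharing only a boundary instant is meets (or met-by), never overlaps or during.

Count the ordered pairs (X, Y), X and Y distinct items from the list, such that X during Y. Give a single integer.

2

Checking all 72 ordered pairs for relation 'during'; matching pairs in alphabetical order:
(P3, P8): P3 during P8 ✓
(P6, P8): P6 during P8 ✓
Count: 2.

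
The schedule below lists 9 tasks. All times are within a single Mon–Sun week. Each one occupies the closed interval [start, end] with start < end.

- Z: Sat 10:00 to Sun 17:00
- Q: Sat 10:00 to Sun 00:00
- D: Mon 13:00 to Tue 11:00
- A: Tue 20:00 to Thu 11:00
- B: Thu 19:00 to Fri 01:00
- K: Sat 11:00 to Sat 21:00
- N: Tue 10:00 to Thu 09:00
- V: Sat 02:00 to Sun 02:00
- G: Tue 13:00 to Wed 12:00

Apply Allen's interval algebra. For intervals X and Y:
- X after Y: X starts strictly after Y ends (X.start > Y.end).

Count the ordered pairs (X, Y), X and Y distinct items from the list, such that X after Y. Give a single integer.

26

Checking all 72 ordered pairs for relation 'after'; matching pairs in alphabetical order:
(A, D): A after D ✓
(B, A): B after A ✓
(B, D): B after D ✓
(B, G): B after G ✓
(B, N): B after N ✓
(G, D): G after D ✓
(K, A): K after A ✓
(K, B): K after B ✓
(K, D): K after D ✓
(K, G): K after G ✓
(K, N): K after N ✓
(Q, A): Q after A ✓
(Q, B): Q after B ✓
(Q, D): Q after D ✓
(Q, G): Q after G ✓
(Q, N): Q after N ✓
(V, A): V after A ✓
(V, B): V after B ✓
(V, D): V after D ✓
(V, G): V after G ✓
(V, N): V after N ✓
(Z, A): Z after A ✓
(Z, B): Z after B ✓
(Z, D): Z after D ✓
... plus 2 further pairs not listed.
Count: 26.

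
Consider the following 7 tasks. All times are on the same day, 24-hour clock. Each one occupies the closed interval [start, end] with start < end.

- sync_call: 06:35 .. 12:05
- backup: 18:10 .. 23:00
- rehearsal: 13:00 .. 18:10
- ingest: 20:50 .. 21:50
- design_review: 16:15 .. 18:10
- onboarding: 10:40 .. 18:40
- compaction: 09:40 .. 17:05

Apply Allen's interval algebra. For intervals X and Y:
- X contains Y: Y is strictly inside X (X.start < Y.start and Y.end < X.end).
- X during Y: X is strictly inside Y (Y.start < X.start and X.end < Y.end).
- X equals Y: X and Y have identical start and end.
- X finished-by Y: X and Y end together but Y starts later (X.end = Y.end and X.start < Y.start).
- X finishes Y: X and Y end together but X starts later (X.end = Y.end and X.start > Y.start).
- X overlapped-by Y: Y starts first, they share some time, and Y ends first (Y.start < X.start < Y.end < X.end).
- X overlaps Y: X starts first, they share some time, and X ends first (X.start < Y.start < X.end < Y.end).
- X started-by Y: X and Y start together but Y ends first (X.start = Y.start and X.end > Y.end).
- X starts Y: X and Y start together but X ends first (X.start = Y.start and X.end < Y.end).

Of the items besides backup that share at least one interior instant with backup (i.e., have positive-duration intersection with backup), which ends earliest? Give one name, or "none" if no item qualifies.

onboarding

Target backup = [18:10, 23:00].
compaction [09:40, 17:05] → before → excluded.
design_review [16:15, 18:10] → meets → excluded.
ingest [20:50, 21:50] → during → candidate.
onboarding [10:40, 18:40] → overlaps → candidate.
rehearsal [13:00, 18:10] → meets → excluded.
sync_call [06:35, 12:05] → before → excluded.
Among candidates, earliest end is 18:40 → onboarding.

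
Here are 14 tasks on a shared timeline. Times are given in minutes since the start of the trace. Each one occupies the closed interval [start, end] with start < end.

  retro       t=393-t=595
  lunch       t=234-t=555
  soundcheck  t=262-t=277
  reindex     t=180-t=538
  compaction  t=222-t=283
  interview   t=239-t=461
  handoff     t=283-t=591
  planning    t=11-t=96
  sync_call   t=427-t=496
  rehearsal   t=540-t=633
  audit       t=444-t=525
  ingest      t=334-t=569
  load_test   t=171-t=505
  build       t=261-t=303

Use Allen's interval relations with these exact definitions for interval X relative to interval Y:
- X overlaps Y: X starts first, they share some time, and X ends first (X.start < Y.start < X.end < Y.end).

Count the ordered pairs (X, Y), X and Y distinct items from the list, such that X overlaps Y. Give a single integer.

29

Checking all 182 ordered pairs for relation 'overlaps'; matching pairs in alphabetical order:
(build, handoff): build overlaps handoff ✓
(compaction, build): compaction overlaps build ✓
(compaction, interview): compaction overlaps interview ✓
(compaction, lunch): compaction overlaps lunch ✓
(handoff, rehearsal): handoff overlaps rehearsal ✓
(handoff, retro): handoff overlaps retro ✓
(ingest, rehearsal): ingest overlaps rehearsal ✓
(ingest, retro): ingest overlaps retro ✓
(interview, audit): interview overlaps audit ✓
(interview, handoff): interview overlaps handoff ✓
(interview, ingest): interview overlaps ingest ✓
(interview, retro): interview overlaps retro ✓
(interview, sync_call): interview overlaps sync_call ✓
(load_test, audit): load_test overlaps audit ✓
(load_test, handoff): load_test overlaps handoff ✓
(load_test, ingest): load_test overlaps ingest ✓
(load_test, lunch): load_test overlaps lunch ✓
(load_test, reindex): load_test overlaps reindex ✓
(load_test, retro): load_test overlaps retro ✓
(lunch, handoff): lunch overlaps handoff ✓
(lunch, ingest): lunch overlaps ingest ✓
(lunch, rehearsal): lunch overlaps rehearsal ✓
(lunch, retro): lunch overlaps retro ✓
(reindex, handoff): reindex overlaps handoff ✓
... plus 5 further pairs not listed.
Count: 29.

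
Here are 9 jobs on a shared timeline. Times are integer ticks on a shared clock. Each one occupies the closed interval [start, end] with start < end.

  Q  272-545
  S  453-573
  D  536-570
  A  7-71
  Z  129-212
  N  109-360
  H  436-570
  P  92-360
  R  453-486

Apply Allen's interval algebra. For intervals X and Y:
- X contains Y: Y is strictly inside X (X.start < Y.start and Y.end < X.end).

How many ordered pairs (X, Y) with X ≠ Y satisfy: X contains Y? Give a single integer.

Checking all 72 ordered pairs for relation 'contains'; matching pairs in alphabetical order:
(H, R): H contains R ✓
(N, Z): N contains Z ✓
(P, Z): P contains Z ✓
(Q, R): Q contains R ✓
(S, D): S contains D ✓
Count: 5.

5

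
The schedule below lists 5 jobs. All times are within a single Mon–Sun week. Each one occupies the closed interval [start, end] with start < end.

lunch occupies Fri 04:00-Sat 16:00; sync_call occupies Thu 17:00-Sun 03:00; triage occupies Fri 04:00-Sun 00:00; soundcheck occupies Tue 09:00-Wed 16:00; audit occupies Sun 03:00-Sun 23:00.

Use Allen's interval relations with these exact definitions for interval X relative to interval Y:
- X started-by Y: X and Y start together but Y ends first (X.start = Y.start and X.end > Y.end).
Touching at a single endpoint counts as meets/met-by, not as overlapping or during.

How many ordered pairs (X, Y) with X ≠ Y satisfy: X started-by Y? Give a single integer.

Checking all 20 ordered pairs for relation 'started-by'; matching pairs in alphabetical order:
(triage, lunch): triage started-by lunch ✓
Count: 1.

1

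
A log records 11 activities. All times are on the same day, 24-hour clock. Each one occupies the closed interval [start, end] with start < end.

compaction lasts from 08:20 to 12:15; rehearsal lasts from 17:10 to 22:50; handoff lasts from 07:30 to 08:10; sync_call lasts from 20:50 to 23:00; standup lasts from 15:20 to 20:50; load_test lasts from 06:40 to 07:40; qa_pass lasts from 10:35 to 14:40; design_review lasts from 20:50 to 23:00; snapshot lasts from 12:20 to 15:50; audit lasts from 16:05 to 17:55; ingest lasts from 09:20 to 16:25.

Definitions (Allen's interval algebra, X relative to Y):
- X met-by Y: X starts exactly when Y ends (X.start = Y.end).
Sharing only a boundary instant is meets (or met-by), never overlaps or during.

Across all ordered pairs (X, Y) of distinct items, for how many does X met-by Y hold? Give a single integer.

2

Checking all 110 ordered pairs for relation 'met-by'; matching pairs in alphabetical order:
(design_review, standup): design_review met-by standup ✓
(sync_call, standup): sync_call met-by standup ✓
Count: 2.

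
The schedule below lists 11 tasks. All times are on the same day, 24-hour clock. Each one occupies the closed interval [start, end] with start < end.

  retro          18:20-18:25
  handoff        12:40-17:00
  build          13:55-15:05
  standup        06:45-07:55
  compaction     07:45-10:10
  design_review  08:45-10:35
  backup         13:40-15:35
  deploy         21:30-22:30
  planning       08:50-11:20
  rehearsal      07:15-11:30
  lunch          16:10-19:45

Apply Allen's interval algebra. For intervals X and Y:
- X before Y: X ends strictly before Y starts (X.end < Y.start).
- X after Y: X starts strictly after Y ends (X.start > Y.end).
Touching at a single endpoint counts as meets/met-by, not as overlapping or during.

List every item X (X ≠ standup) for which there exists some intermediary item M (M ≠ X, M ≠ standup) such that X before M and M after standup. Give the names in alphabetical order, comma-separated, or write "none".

Target standup = [06:45, 07:55].
Intermediaries M with M after standup: backup, build, deploy, design_review, handoff, lunch, planning, retro.
Via backup — items with X before backup: compaction, design_review, planning, rehearsal.
Via build — items with X before build: compaction, design_review, planning, rehearsal.
Via deploy — items with X before deploy: backup, build, compaction, design_review, handoff, lunch, planning, rehearsal, retro.
Via design_review — items with X before design_review: none.
Via handoff — items with X before handoff: compaction, design_review, planning, rehearsal.
Via lunch — items with X before lunch: backup, build, compaction, design_review, planning, rehearsal.
Via planning — items with X before planning: none.
Via retro — items with X before retro: backup, build, compaction, design_review, handoff, planning, rehearsal.
Union: backup, build, compaction, design_review, handoff, lunch, planning, rehearsal, retro.

backup, build, compaction, design_review, handoff, lunch, planning, rehearsal, retro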